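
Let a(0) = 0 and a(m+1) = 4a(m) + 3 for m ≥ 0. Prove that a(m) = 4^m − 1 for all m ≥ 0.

Base case: a(0) = 0, and 4^0 − 1 = 1 − 1 = 0.
Assume a(j) = 4^j − 1 for some j ≥ 0.
Then a(j+1) = 4a(j) + 3 = 4·(4^j − 1) + 3 = 4^{j+1} − 4 + 3 = 4^{j+1} − 1.
So the formula holds for j+1, and by induction a(m) = 4^m − 1 for all m ≥ 0.

a(m) = 4^m − 1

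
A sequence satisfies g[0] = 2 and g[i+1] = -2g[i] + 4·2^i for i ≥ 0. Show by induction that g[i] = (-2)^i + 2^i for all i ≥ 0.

Base case: g[0] = 2, and (-2)^0 + 2^0 = 1 + 1 = 2.
Assume g[j] = (-2)^j + 2^j for some j ≥ 0.
Then g[j+1] = -2g[j] + 4·2^j = -2·((-2)^j + 2^j) + 4·2^j = (-2)^{j+1} − 2·2^j + 4·2^j = (-2)^{j+1} + 2·2^j = (-2)^{j+1} + 2^{j+1}.
By induction, g[i] = (-2)^i + 2^i for all i ≥ 0.

g[i] = (-2)^i + 2^i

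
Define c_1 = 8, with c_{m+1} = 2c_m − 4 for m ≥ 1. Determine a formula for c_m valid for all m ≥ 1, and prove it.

Claim: c_m = 2^{m+1} + 4.

Base case: c_1 = 8, and 2^{1+1} + 4 = 4 + 4 = 8.
Assume c_k = 2^{k+1} + 4 for some k ≥ 1.
Then c_{k+1} = 2c_k − 4 = 2·(2^{k+1} + 4) − 4 = 2^{k+2} + 8 − 4 = 2^{k+2} + 4.
This completes the inductive step, so c_m = 2^{m+1} + 4 for all m ≥ 1.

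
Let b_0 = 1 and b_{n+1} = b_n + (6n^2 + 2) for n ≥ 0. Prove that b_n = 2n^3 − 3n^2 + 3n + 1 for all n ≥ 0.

Base case: b_0 = 1, and 2·0^3 − 3·0^2 + 3·0 + 1 = 1.
Assume b_k = 2k^3 − 3k^2 + 3k + 1.
Then b_{k+1} = b_k + (6k^2 + 2) = (2k^3 − 3k^2 + 3k + 1) + (6k^2 + 2) = 2k^3 + 3k^2 + 3k + 3,
and 2·(k+1)^3 − 3·(k+1)^2 + 3·(k+1) + 1 = 2k^3 + 3k^2 + 3k + 3.
Hence b_n = 2n^3 − 3n^2 + 3n + 1 for every n ≥ 0, by induction.

b_n = 2n^3 − 3n^2 + 3n + 1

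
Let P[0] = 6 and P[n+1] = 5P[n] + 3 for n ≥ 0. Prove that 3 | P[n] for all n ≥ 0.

Base case: P[0] = 6 = 3·2, so 3 | P[0].
Assume 3 | P[m], so P[m] = 3t for some integer t.
Then P[m+1] = 5P[m] + 3 = 5·(3t) + 3 = 3(5t + 1), so 3 | P[m+1].
Hence 3 | P[n] for every n ≥ 0, by induction.

3 | P[n]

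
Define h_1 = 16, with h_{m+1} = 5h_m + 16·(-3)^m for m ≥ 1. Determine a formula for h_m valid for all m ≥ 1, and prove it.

Claim: h_m = 2·5^m − 2·(-3)^m.

Base case: h_1 = 16, and 2·5^1 − 2·(-3)^1 = 10 + 6 = 16.
Assume h_j = 2·5^j − 2·(-3)^j for some j ≥ 1.
Then h_{j+1} = 5h_j + 16·(-3)^j = 5·(2·5^j − 2·(-3)^j) + 16·(-3)^j = 2·5^{j+1} − 10·(-3)^j + 16·(-3)^j = 2·5^{j+1} + 6·(-3)^j = 2·5^{j+1} − 2·(-3)^{j+1}.
This completes the inductive step, so h_m = 2·5^m − 2·(-3)^m for all m ≥ 1.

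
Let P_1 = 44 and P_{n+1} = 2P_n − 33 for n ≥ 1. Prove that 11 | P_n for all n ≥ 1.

Base case: P_1 = 44 = 11·4, so 11 | P_1.
Assume 11 | P_k, so P_k = 11t for some integer t.
Then P_{k+1} = 2P_k − 33 = 2·(11t) − 33 = 11(2t − 3), so 11 | P_{k+1}.
So the property holds for k+1, and by induction 11 | P_n for all n ≥ 1.

11 | P_n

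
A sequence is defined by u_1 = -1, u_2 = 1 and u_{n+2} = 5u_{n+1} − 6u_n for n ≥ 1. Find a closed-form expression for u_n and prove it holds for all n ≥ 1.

Claim: u_n = 3^n − 2·2^n.

Base cases: u_1 = -1 and 3^1 − 2·2^1 = -1; u_2 = 1 and 3^2 − 2·2^2 = 1.
Assume u_i = 3^i − 2·2^i for all 1 ≤ i ≤ j, where j ≥ 2.
Then u_{j+1} = 5u_j − 6u_{j−1} = 5·(3^j − 2·2^j) − 6·(3^{j−1} − 2·2^{j−1}) = (5·3 − 6)3^{j−1} − 2·(5·2 − 6)2^{j−1} = 9·3^{j−1} − 8·2^{j−1} = 3^{j+1} − 2·2^{j+1}.
Hence u_n = 3^n − 2·2^n for every n ≥ 1, by strong induction.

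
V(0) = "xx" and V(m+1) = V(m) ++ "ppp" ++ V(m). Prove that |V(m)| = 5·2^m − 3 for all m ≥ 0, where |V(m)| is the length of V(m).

Base case: |V(0)| = 2, and 5·2^0 − 3 = 2.
Assume |V(j)| = 5·2^j − 3.
Then |V(j+1)| = |V(j)| + 3 + |V(j)| = 2|V(j)| + 3 = 2(5·2^j − 3) + 3 = 5·2^{j+1} − 6 + 3 = 5·2^{j+1} − 3.
By induction, |V(m)| = 5·2^m − 3 for all m ≥ 0.

|V(m)| = 5·2^m − 3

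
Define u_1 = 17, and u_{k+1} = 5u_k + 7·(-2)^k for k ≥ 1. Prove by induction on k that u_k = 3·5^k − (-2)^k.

Base case: u_1 = 17, and 3·5^1 − (-2)^1 = 15 + 2 = 17.
Assume u_r = 3·5^r − (-2)^r for some r ≥ 1.
Then u_{r+1} = 5u_r + 7·(-2)^r = 5·(3·5^r − (-2)^r) + 7·(-2)^r = 3·5^{r+1} − 5·(-2)^r + 7·(-2)^r = 3·5^{r+1} + 2·(-2)^r = 3·5^{r+1} − (-2)^{r+1}.
This completes the inductive step, so u_k = 3·5^k − (-2)^k for all k ≥ 1.

u_k = 3·5^k − (-2)^k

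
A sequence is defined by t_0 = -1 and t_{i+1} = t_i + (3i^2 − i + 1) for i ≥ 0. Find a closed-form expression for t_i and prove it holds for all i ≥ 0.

Claim: t_i = i^3 − 2i^2 + 2i − 1.

Base case: t_0 = -1, and 0^3 − 2·0^2 + 2·0 − 1 = -1.
Assume t_m = m^3 − 2m^2 + 2m − 1.
Then t_{m+1} = t_m + (3m^2 − m + 1) = (m^3 − 2m^2 + 2m − 1) + (3m^2 − m + 1) = m^3 + m^2 + m,
and (m+1)^3 − 2·(m+1)^2 + 2·(m+1) − 1 = m^3 + m^2 + m.
This completes the inductive step, so t_i = i^3 − 2i^2 + 2i − 1 for all i ≥ 0.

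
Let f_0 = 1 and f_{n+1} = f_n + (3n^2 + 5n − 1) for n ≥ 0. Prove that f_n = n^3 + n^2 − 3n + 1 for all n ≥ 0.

Base case: f_0 = 1, and 0^3 + 0^2 − 3·0 + 1 = 1.
Assume f_m = m^3 + m^2 − 3m + 1.
Then f_{m+1} = f_m + (3m^2 + 5m − 1) = (m^3 + m^2 − 3m + 1) + (3m^2 + 5m − 1) = m^3 + 4m^2 + 2m,
and (m+1)^3 + (m+1)^2 − 3·(m+1) + 1 = m^3 + 4m^2 + 2m.
Hence f_n = n^3 + n^2 − 3n + 1 for every n ≥ 0, by induction.

f_n = n^3 + n^2 − 3n + 1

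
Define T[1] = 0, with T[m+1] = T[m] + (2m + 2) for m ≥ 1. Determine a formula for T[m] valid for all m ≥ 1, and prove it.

Claim: T[m] = m^2 + m − 2.

Base case: T[1] = 0, and 1^2 + 1 − 2 = 0.
Assume T[r] = r^2 + r − 2.
Then T[r+1] = T[r] + (2r + 2) = (r^2 + r − 2) + (2r + 2) = r^2 + 3r,
and (r+1)^2 + (r+1) − 2 = r^2 + 3r.
Hence T[m] = m^2 + m − 2 for every m ≥ 1, by induction.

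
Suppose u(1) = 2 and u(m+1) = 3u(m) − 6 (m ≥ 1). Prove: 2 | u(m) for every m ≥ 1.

Base case: u(1) = 2 = 2·1, so 2 | u(1).
Assume 2 | u(j), so u(j) = 2t for some integer t.
Then u(j+1) = 3u(j) − 6 = 3·(2t) − 6 = 2(3t − 3), so 2 | u(j+1).
Hence 2 | u(m) for every m ≥ 1, by induction.

2 | u(m)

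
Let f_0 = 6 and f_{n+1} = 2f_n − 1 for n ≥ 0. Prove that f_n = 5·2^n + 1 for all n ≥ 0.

Base case: f_0 = 6, and 5·2^0 + 1 = 5 + 1 = 6.
Assume f_m = 5·2^m + 1 for some m ≥ 0.
Then f_{m+1} = 2f_m − 1 = 2·(5·2^m + 1) − 1 = 10·2^m + 2 − 1 = 5·2^{m+1} + 1.
Hence f_n = 5·2^n + 1 for every n ≥ 0, by induction.

f_n = 5·2^n + 1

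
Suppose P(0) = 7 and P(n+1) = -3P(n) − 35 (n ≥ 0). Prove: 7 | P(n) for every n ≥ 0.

Base case: P(0) = 7 = 7·1, so 7 | P(0).
Assume 7 | P(k), so P(k) = 7t for some integer t.
Then P(k+1) = -3P(k) − 35 = -3·(7t) − 35 = 7(-3t − 5), so 7 | P(k+1).
So the property holds for k+1, and by induction 7 | P(n) for all n ≥ 0.

7 | P(n)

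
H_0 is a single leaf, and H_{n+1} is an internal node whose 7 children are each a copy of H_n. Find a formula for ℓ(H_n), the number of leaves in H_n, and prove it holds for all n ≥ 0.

Claim: ℓ(H_n) = 7^n.

Base case: ℓ(H_0) = 1, and 7^0 = 1.
Assume ℓ(H_j) = 7^j.
Then ℓ(H_{j+1}) = 7·ℓ(H_j) = 7·7^j = 7^{j+1}.
This completes the inductive step, so ℓ(H_n) = 7^n for all n ≥ 0.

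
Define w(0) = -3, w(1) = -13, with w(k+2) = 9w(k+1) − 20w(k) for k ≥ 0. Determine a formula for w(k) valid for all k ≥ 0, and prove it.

Claim: w(k) = -5^k − 2·4^k.

Base cases: w(0) = -3 and -5^0 − 2·4^0 = -3; w(1) = -13 and -5^1 − 2·4^1 = -13.
Assume w(j) = -5^j − 2·4^j for all 0 ≤ j ≤ r, where r ≥ 1.
Then w(r+1) = 9w(r) − 20w(r−1) = 9·(-5^r − 2·4^r) − 20·(-5^{r−1} − 2·4^{r−1}) = -(9·5 − 20)5^{r−1} − 2·(9·4 − 20)4^{r−1} = -25·5^{r−1} − 32·4^{r−1} = -5^{r+1} − 2·4^{r+1}.
By strong induction, w(k) = -5^k − 2·4^k for all k ≥ 0.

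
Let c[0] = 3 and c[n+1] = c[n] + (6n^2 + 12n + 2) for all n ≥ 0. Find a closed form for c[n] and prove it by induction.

Claim: c[n] = 2n^3 + 3n^2 − 3n + 3.

Base case: c[0] = 3, and 2·0^3 + 3·0^2 − 3·0 + 3 = 3.
Assume c[r] = 2r^3 + 3r^2 − 3r + 3.
Then c[r+1] = c[r] + (6r^2 + 12r + 2) = (2r^3 + 3r^2 − 3r + 3) + (6r^2 + 12r + 2) = 2r^3 + 9r^2 + 9r + 5,
and 2·(r+1)^3 + 3·(r+1)^2 − 3·(r+1) + 3 = 2r^3 + 9r^2 + 9r + 5.
By induction, c[n] = 2n^3 + 3n^2 − 3n + 3 for all n ≥ 0.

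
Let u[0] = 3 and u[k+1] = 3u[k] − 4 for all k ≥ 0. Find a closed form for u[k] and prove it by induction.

Claim: u[k] = 3^k + 2.

Base case: u[0] = 3, and 3^0 + 2 = 1 + 2 = 3.
Assume u[m] = 3^m + 2 for some m ≥ 0.
Then u[m+1] = 3u[m] − 4 = 3·(3^m + 2) − 4 = 3^{m+1} + 6 − 4 = 3^{m+1} + 2.
By induction, u[k] = 3^k + 2 for all k ≥ 0.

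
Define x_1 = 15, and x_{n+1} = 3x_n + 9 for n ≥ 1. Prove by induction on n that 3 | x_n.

Base case: x_1 = 15 = 3·5, so 3 | x_1.
Assume 3 | x_m, so x_m = 3t for some integer t.
Then x_{m+1} = 3x_m + 9 = 3·(3t) + 9 = 3(3t + 3), so 3 | x_{m+1}.
So the property holds for m+1, and by induction 3 | x_n for all n ≥ 1.

3 | x_n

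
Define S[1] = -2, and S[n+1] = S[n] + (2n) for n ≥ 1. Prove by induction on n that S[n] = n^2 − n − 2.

Base case: S[1] = -2, and 1^2 − 1 − 2 = -2.
Assume S[r] = r^2 − r − 2.
Then S[r+1] = S[r] + (2r) = (r^2 − r − 2) + (2r) = r^2 + r − 2,
and (r+1)^2 − (r+1) − 2 = r^2 + r − 2.
This completes the inductive step, so S[n] = n^2 − n − 2 for all n ≥ 1.

S[n] = n^2 − n − 2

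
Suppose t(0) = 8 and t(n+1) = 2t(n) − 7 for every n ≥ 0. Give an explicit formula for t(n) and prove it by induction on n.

Claim: t(n) = 2^n + 7.

Base case: t(0) = 8, and 2^0 + 7 = 1 + 7 = 8.
Assume t(k) = 2^k + 7 for some k ≥ 0.
Then t(k+1) = 2t(k) − 7 = 2·(2^k + 7) − 7 = 2^{k+1} + 14 − 7 = 2^{k+1} + 7.
Hence t(n) = 2^n + 7 for every n ≥ 0, by induction.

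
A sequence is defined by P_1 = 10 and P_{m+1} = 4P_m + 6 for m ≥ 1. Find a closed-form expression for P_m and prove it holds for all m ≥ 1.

Claim: P_m = 3·4^m − 2.

Base case: P_1 = 10, and 3·4^1 − 2 = 12 − 2 = 10.
Assume P_j = 3·4^j − 2 for some j ≥ 1.
Then P_{j+1} = 4P_j + 6 = 4·(3·4^j − 2) + 6 = 12·4^j − 8 + 6 = 3·4^{j+1} − 2.
So the formula holds for j+1, and by induction P_m = 3·4^m − 2 for all m ≥ 1.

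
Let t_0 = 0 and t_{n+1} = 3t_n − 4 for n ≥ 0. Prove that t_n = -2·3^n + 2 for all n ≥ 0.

Base case: t_0 = 0, and -2·3^0 + 2 = -2 + 2 = 0.
Assume t_m = -2·3^m + 2 for some m ≥ 0.
Then t_{m+1} = 3t_m − 4 = 3·(-2·3^m + 2) − 4 = -6·3^m + 6 − 4 = -2·3^{m+1} + 2.
This completes the inductive step, so t_n = -2·3^n + 2 for all n ≥ 0.

t_n = -2·3^n + 2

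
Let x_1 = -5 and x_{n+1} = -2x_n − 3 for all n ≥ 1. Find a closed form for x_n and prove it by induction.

Claim: x_n = 2·(-2)^n − 1.

Base case: x_1 = -5, and 2·(-2)^1 − 1 = -4 − 1 = -5.
Assume x_j = 2·(-2)^j − 1 for some j ≥ 1.
Then x_{j+1} = -2x_j − 3 = -2·(2·(-2)^j − 1) − 3 = -4·(-2)^j + 2 − 3 = 2·(-2)^{j+1} − 1.
By induction, x_n = 2·(-2)^n − 1 for all n ≥ 1.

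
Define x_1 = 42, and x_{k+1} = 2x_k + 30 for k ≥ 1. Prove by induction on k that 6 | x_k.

Base case: x_1 = 42 = 6·7, so 6 | x_1.
Assume 6 | x_r, so x_r = 6t for some integer t.
Then x_{r+1} = 2x_r + 30 = 2·(6t) + 30 = 6(2t + 5), so 6 | x_{r+1}.
So the property holds for r+1, and by induction 6 | x_k for all k ≥ 1.

6 | x_k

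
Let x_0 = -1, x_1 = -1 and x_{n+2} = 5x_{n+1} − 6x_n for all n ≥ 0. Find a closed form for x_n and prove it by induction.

Claim: x_n = 3^n − 2·2^n.

Base cases: x_0 = -1 and 3^0 − 2·2^0 = -1; x_1 = -1 and 3^1 − 2·2^1 = -1.
Assume x_j = 3^j − 2·2^j for all 0 ≤ j ≤ m, where m ≥ 1.
Then x_{m+1} = 5x_m − 6x_{m−1} = 5·(3^m − 2·2^m) − 6·(3^{m−1} − 2·2^{m−1}) = (5·3 − 6)3^{m−1} − 2·(5·2 − 6)2^{m−1} = 9·3^{m−1} − 8·2^{m−1} = 3^{m+1} − 2·2^{m+1}.
Hence x_n = 3^n − 2·2^n for every n ≥ 0, by strong induction.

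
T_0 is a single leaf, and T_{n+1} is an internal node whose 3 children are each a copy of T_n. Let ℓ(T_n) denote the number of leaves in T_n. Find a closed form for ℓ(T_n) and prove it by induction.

Claim: ℓ(T_n) = 3^n.

Base case: ℓ(T_0) = 1, and 3^0 = 1.
Assume ℓ(T_r) = 3^r.
Then ℓ(T_{r+1}) = 3·ℓ(T_r) = 3·3^r = 3^{r+1}.
By induction, ℓ(T_n) = 3^n for all n ≥ 0.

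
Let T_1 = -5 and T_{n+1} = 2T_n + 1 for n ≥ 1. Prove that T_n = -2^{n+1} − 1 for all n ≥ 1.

Base case: T_1 = -5, and -2^{1+1} − 1 = -4 − 1 = -5.
Assume T_k = -2^{k+1} − 1 for some k ≥ 1.
Then T_{k+1} = 2T_k + 1 = 2·(-2^{k+1} − 1) + 1 = -2^{k+2} − 2 + 1 = -2^{k+2} − 1.
Hence T_n = -2^{n+1} − 1 for every n ≥ 1, by induction.

T_n = -2^{n+1} − 1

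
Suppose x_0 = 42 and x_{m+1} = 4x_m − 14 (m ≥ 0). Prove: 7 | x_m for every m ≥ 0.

Base case: x_0 = 42 = 7·6, so 7 | x_0.
Assume 7 | x_r, so x_r = 7t for some integer t.
Then x_{r+1} = 4x_r − 14 = 4·(7t) − 14 = 7(4t − 2), so 7 | x_{r+1}.
So the property holds for r+1, and by induction 7 | x_m for all m ≥ 0.

7 | x_m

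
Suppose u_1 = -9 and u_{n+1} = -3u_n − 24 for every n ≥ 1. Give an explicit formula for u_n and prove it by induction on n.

Claim: u_n = (-3)^n − 6.

Base case: u_1 = -9, and (-3)^1 − 6 = -3 − 6 = -9.
Assume u_j = (-3)^j − 6 for some j ≥ 1.
Then u_{j+1} = -3u_j − 24 = -3·((-3)^j − 6) − 24 = -3·(-3)^j + 18 − 24 = (-3)^{j+1} − 6.
By induction, u_n = (-3)^n − 6 for all n ≥ 1.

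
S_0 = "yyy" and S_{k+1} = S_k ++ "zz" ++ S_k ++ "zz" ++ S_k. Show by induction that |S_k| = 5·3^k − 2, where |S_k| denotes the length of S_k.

Base case: |S_0| = 3, and 5·3^0 − 2 = 3.
Assume |S_r| = 5·3^r − 2.
Then |S_{r+1}| = 3|S_r| + 4 = 3(5·3^r − 2) + 4 = 5·3^{r+1} − 6 + 4 = 5·3^{r+1} − 2.
Hence |S_k| = 5·3^k − 2 for every k ≥ 0, by induction.

|S_k| = 5·3^k − 2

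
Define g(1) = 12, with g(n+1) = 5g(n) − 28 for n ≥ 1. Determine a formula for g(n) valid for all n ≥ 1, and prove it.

Claim: g(n) = 5^n + 7.

Base case: g(1) = 12, and 5^1 + 7 = 5 + 7 = 12.
Assume g(j) = 5^j + 7 for some j ≥ 1.
Then g(j+1) = 5g(j) − 28 = 5·(5^j + 7) − 28 = 5^{j+1} + 35 − 28 = 5^{j+1} + 7.
This completes the inductive step, so g(n) = 5^n + 7 for all n ≥ 1.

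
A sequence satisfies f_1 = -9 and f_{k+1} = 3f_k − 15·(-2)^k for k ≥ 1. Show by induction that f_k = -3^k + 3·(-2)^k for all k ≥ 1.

Base case: f_1 = -9, and -3^1 + 3·(-2)^1 = -3 − 6 = -9.
Assume f_m = -3^m + 3·(-2)^m for some m ≥ 1.
Then f_{m+1} = 3f_m − 15·(-2)^m = 3·(-3^m + 3·(-2)^m) − 15·(-2)^m = -3^{m+1} + 9·(-2)^m − 15·(-2)^m = -3^{m+1} − 6·(-2)^m = -3^{m+1} + 3·(-2)^{m+1}.
This completes the inductive step, so f_k = -3^k + 3·(-2)^k for all k ≥ 1.

f_k = -3^k + 3·(-2)^k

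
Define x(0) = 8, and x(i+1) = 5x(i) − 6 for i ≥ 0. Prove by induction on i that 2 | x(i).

Base case: x(0) = 8 = 2·4, so 2 | x(0).
Assume 2 | x(j), so x(j) = 2t for some integer t.
Then x(j+1) = 5x(j) − 6 = 5·(2t) − 6 = 2(5t − 3), so 2 | x(j+1).
This completes the inductive step, so 2 | x(i) for all i ≥ 0.

2 | x(i)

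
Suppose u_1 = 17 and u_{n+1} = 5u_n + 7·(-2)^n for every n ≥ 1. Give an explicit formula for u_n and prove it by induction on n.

Claim: u_n = 3·5^n − (-2)^n.

Base case: u_1 = 17, and 3·5^1 − (-2)^1 = 15 + 2 = 17.
Assume u_r = 3·5^r − (-2)^r for some r ≥ 1.
Then u_{r+1} = 5u_r + 7·(-2)^r = 5·(3·5^r − (-2)^r) + 7·(-2)^r = 3·5^{r+1} − 5·(-2)^r + 7·(-2)^r = 3·5^{r+1} + 2·(-2)^r = 3·5^{r+1} − (-2)^{r+1}.
Hence u_n = 3·5^n − (-2)^n for every n ≥ 1, by induction.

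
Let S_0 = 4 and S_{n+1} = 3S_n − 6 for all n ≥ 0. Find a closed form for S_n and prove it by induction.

Claim: S_n = 3^n + 3.

Base case: S_0 = 4, and 3^0 + 3 = 1 + 3 = 4.
Assume S_k = 3^k + 3 for some k ≥ 0.
Then S_{k+1} = 3S_k − 6 = 3·(3^k + 3) − 6 = 3^{k+1} + 9 − 6 = 3^{k+1} + 3.
Hence S_n = 3^n + 3 for every n ≥ 0, by induction.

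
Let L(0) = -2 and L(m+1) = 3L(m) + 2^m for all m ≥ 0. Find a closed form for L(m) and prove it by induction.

Claim: L(m) = -3^m − 2^m.

Base case: L(0) = -2, and -3^0 − 2^0 = -1 − 1 = -2.
Assume L(k) = -3^k − 2^k for some k ≥ 0.
Then L(k+1) = 3L(k) + 2^k = 3·(-3^k − 2^k) + 2^k = -3^{k+1} − 3·2^k + 2^k = -3^{k+1} − 2·2^k = -3^{k+1} − 2^{k+1}.
By induction, L(m) = -3^m − 2^m for all m ≥ 0.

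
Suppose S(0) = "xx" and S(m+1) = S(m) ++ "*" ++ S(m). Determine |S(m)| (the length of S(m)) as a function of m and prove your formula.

Claim: |S(m)| = 3·2^m − 1.

Base case: |S(0)| = 2, and 3·2^0 − 1 = 2.
Assume |S(r)| = 3·2^r − 1.
Then |S(r+1)| = |S(r)| + 1 + |S(r)| = 2|S(r)| + 1 = 2(3·2^r − 1) + 1 = 3·2^{r+1} − 2 + 1 = 3·2^{r+1} − 1.
So the formula holds for r+1, and by induction |S(m)| = 3·2^m − 1 for all m ≥ 0.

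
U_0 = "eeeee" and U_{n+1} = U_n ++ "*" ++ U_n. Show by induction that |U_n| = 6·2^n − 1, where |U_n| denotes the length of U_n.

Base case: |U_0| = 5, and 6·2^0 − 1 = 5.
Assume |U_k| = 6·2^k − 1.
Then |U_{k+1}| = |U_k| + 1 + |U_k| = 2|U_k| + 1 = 2(6·2^k − 1) + 1 = 6·2^{k+1} − 2 + 1 = 6·2^{k+1} − 1.
This completes the inductive step, so |U_n| = 6·2^n − 1 for all n ≥ 0.

|U_n| = 6·2^n − 1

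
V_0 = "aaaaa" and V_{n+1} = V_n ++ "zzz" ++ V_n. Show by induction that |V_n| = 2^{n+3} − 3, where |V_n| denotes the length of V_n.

Base case: |V_0| = 5, and 2^{0+3} − 3 = 5.
Assume |V_m| = 2^{m+3} − 3.
Then |V_{m+1}| = |V_m| + 3 + |V_m| = 2|V_m| + 3 = 2(2^{m+3} − 3) + 3 = 2^{m+1+3} − 6 + 3 = 2^{m+1+3} − 3.
So the formula holds for m+1, and by induction |V_n| = 2^{n+3} − 3 for all n ≥ 0.

|V_n| = 2^{n+3} − 3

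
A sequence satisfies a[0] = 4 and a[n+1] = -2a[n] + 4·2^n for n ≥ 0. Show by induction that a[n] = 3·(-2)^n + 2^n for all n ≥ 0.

Base case: a[0] = 4, and 3·(-2)^0 + 2^0 = 3 + 1 = 4.
Assume a[j] = 3·(-2)^j + 2^j for some j ≥ 0.
Then a[j+1] = -2a[j] + 4·2^j = -2·(3·(-2)^j + 2^j) + 4·2^j = 3·(-2)^{j+1} − 2·2^j + 4·2^j = 3·(-2)^{j+1} + 2·2^j = 3·(-2)^{j+1} + 2^{j+1}.
Hence a[n] = 3·(-2)^n + 2^n for every n ≥ 0, by induction.

a[n] = 3·(-2)^n + 2^n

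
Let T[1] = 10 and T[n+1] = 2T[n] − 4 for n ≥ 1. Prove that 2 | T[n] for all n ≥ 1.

Base case: T[1] = 10 = 2·5, so 2 | T[1].
Assume 2 | T[r], so T[r] = 2t for some integer t.
Then T[r+1] = 2T[r] − 4 = 2·(2t) − 4 = 2(2t − 2), so 2 | T[r+1].
Hence 2 | T[n] for every n ≥ 1, by induction.

2 | T[n]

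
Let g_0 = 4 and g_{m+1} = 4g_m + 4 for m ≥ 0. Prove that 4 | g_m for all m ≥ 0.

Base case: g_0 = 4 = 4·1, so 4 | g_0.
Assume 4 | g_k, so g_k = 4t for some integer t.
Then g_{k+1} = 4g_k + 4 = 4·(4t) + 4 = 4(4t + 1), so 4 | g_{k+1}.
So the property holds for k+1, and by induction 4 | g_m for all m ≥ 0.

4 | g_m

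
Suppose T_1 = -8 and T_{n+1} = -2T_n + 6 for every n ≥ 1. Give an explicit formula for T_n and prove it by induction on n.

Claim: T_n = 5·(-2)^n + 2.

Base case: T_1 = -8, and 5·(-2)^1 + 2 = -10 + 2 = -8.
Assume T_j = 5·(-2)^j + 2 for some j ≥ 1.
Then T_{j+1} = -2T_j + 6 = -2·(5·(-2)^j + 2) + 6 = -10·(-2)^j − 4 + 6 = 5·(-2)^{j+1} + 2.
This completes the inductive step, so T_n = 5·(-2)^n + 2 for all n ≥ 1.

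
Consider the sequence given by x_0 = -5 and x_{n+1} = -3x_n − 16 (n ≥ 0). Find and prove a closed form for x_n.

Claim: x_n = -(-3)^n − 4.

Base case: x_0 = -5, and -(-3)^0 − 4 = -1 − 4 = -5.
Assume x_j = -(-3)^j − 4 for some j ≥ 0.
Then x_{j+1} = -3x_j − 16 = -3·(-(-3)^j − 4) − 16 = 3·(-3)^j + 12 − 16 = -(-3)^{j+1} − 4.
So the formula holds for j+1, and by induction x_n = -(-3)^n − 4 for all n ≥ 0.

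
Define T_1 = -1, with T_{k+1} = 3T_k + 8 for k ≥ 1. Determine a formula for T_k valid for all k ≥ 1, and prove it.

Claim: T_k = 3^k − 4.

Base case: T_1 = -1, and 3^1 − 4 = 3 − 4 = -1.
Assume T_j = 3^j − 4 for some j ≥ 1.
Then T_{j+1} = 3T_j + 8 = 3·(3^j − 4) + 8 = 3^{j+1} − 12 + 8 = 3^{j+1} − 4.
This completes the inductive step, so T_k = 3^k − 4 for all k ≥ 1.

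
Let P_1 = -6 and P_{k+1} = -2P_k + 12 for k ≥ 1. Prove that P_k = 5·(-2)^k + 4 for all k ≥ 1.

Base case: P_1 = -6, and 5·(-2)^1 + 4 = -10 + 4 = -6.
Assume P_m = 5·(-2)^m + 4 for some m ≥ 1.
Then P_{m+1} = -2P_m + 12 = -2·(5·(-2)^m + 4) + 12 = -10·(-2)^m − 8 + 12 = 5·(-2)^{m+1} + 4.
By induction, P_k = 5·(-2)^k + 4 for all k ≥ 1.

P_k = 5·(-2)^k + 4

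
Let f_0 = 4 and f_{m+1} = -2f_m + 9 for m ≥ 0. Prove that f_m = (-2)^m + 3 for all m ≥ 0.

Base case: f_0 = 4, and (-2)^0 + 3 = 1 + 3 = 4.
Assume f_k = (-2)^k + 3 for some k ≥ 0.
Then f_{k+1} = -2f_k + 9 = -2·((-2)^k + 3) + 9 = -2·(-2)^k − 6 + 9 = (-2)^{k+1} + 3.
By induction, f_m = (-2)^m + 3 for all m ≥ 0.

f_m = (-2)^m + 3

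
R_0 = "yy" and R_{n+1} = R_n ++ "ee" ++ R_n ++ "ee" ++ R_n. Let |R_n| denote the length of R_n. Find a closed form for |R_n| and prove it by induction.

Claim: |R_n| = 4·3^n − 2.

Base case: |R_0| = 2, and 4·3^0 − 2 = 2.
Assume |R_j| = 4·3^j − 2.
Then |R_{j+1}| = 3|R_j| + 4 = 3(4·3^j − 2) + 4 = 4·3^{j+1} − 6 + 4 = 4·3^{j+1} − 2.
So the formula holds for j+1, and by induction |R_n| = 4·3^n − 2 for all n ≥ 0.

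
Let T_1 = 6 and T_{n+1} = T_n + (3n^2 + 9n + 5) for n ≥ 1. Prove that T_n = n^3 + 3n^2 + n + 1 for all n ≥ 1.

Base case: T_1 = 6, and 1^3 + 3·1^2 + 1 + 1 = 6.
Assume T_k = k^3 + 3k^2 + k + 1.
Then T_{k+1} = T_k + (3k^2 + 9k + 5) = (k^3 + 3k^2 + k + 1) + (3k^2 + 9k + 5) = k^3 + 6k^2 + 10k + 6,
and (k+1)^3 + 3·(k+1)^2 + (k+1) + 1 = k^3 + 6k^2 + 10k + 6.
By induction, T_n = n^3 + 3n^2 + n + 1 for all n ≥ 1.

T_n = n^3 + 3n^2 + n + 1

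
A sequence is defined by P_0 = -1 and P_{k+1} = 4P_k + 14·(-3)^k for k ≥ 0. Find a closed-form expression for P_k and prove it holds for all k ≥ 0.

Claim: P_k = 4^k − 2·(-3)^k.

Base case: P_0 = -1, and 4^0 − 2·(-3)^0 = 1 − 2 = -1.
Assume P_m = 4^m − 2·(-3)^m for some m ≥ 0.
Then P_{m+1} = 4P_m + 14·(-3)^m = 4·(4^m − 2·(-3)^m) + 14·(-3)^m = 4^{m+1} − 8·(-3)^m + 14·(-3)^m = 4^{m+1} + 6·(-3)^m = 4^{m+1} − 2·(-3)^{m+1}.
So the formula holds for m+1, and by induction P_k = 4^k − 2·(-3)^k for all k ≥ 0.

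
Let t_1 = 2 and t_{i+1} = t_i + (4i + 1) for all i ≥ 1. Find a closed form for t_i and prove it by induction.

Claim: t_i = 2i^2 − i + 1.

Base case: t_1 = 2, and 2·1^2 − 1 + 1 = 2.
Assume t_m = 2m^2 − m + 1.
Then t_{m+1} = t_m + (4m + 1) = (2m^2 − m + 1) + (4m + 1) = 2m^2 + 3m + 2,
and 2·(m+1)^2 − (m+1) + 1 = 2m^2 + 3m + 2.
This completes the inductive step, so t_i = 2i^2 − i + 1 for all i ≥ 1.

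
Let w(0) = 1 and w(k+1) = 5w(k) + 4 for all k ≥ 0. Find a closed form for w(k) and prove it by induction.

Claim: w(k) = 2·5^k − 1.

Base case: w(0) = 1, and 2·5^0 − 1 = 2 − 1 = 1.
Assume w(r) = 2·5^r − 1 for some r ≥ 0.
Then w(r+1) = 5w(r) + 4 = 5·(2·5^r − 1) + 4 = 10·5^r − 5 + 4 = 2·5^{r+1} − 1.
This completes the inductive step, so w(k) = 2·5^k − 1 for all k ≥ 0.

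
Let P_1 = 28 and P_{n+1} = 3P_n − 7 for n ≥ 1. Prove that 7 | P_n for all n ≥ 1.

Base case: P_1 = 28 = 7·4, so 7 | P_1.
Assume 7 | P_m, so P_m = 7t for some integer t.
Then P_{m+1} = 3P_m − 7 = 3·(7t) − 7 = 7(3t − 1), so 7 | P_{m+1}.
So the property holds for m+1, and by induction 7 | P_n for all n ≥ 1.

7 | P_n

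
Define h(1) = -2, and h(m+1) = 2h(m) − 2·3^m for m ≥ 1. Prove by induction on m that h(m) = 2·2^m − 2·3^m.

Base case: h(1) = -2, and 2·2^1 − 2·3^1 = 4 − 6 = -2.
Assume h(k) = 2·2^k − 2·3^k for some k ≥ 1.
Then h(k+1) = 2h(k) − 2·3^k = 2·(2·2^k − 2·3^k) − 2·3^k = 2·2^{k+1} − 4·3^k − 2·3^k = 2·2^{k+1} − 6·3^k = 2·2^{k+1} − 2·3^{k+1}.
This completes the inductive step, so h(m) = 2·2^m − 2·3^m for all m ≥ 1.

h(m) = 2·2^m − 2·3^m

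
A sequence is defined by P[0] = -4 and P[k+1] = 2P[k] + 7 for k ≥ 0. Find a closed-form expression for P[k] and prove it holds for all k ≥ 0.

Claim: P[k] = 3·2^k − 7.

Base case: P[0] = -4, and 3·2^0 − 7 = 3 − 7 = -4.
Assume P[m] = 3·2^m − 7 for some m ≥ 0.
Then P[m+1] = 2P[m] + 7 = 2·(3·2^m − 7) + 7 = 6·2^m − 14 + 7 = 3·2^{m+1} − 7.
So the formula holds for m+1, and by induction P[k] = 3·2^k − 7 for all k ≥ 0.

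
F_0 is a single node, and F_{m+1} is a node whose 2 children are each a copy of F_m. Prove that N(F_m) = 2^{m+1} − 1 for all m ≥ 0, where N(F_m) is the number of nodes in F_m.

Base case: N(F_0) = 1, and 2^{0+1} − 1 = 1.
Assume N(F_j) = 2^{j+1} − 1.
Then N(F_{j+1}) = 1 + 2N(F_j) = 1 + 2(2^{j+1} − 1) = 2^{j+2} − 2 + 1 = 2^{j+2} − 1.
So the formula holds for j+1, and by induction N(F_m) = 2^{m+1} − 1 for all m ≥ 0.

N(F_m) = 2^{m+1} − 1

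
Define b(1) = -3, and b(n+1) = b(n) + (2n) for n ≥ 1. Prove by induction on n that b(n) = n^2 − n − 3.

Base case: b(1) = -3, and 1^2 − 1 − 3 = -3.
Assume b(r) = r^2 − r − 3.
Then b(r+1) = b(r) + (2r) = (r^2 − r − 3) + (2r) = r^2 + r − 3,
and (r+1)^2 − (r+1) − 3 = r^2 + r − 3.
This completes the inductive step, so b(n) = n^2 − n − 3 for all n ≥ 1.

b(n) = n^2 − n − 3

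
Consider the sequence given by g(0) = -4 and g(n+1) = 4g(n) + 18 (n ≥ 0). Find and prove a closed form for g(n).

Claim: g(n) = 2·4^n − 6.

Base case: g(0) = -4, and 2·4^0 − 6 = 2 − 6 = -4.
Assume g(j) = 2·4^j − 6 for some j ≥ 0.
Then g(j+1) = 4g(j) + 18 = 4·(2·4^j − 6) + 18 = 8·4^j − 24 + 18 = 2·4^{j+1} − 6.
By induction, g(n) = 2·4^n − 6 for all n ≥ 0.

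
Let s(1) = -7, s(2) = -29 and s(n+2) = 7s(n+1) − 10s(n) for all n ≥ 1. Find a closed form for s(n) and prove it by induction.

Claim: s(n) = -5^n − 2^n.

Base cases: s(1) = -7 and -5^1 − 2^1 = -7; s(2) = -29 and -5^2 − 2^2 = -29.
Assume s(i) = -5^i − 2^i for all 1 ≤ i ≤ j, where j ≥ 2.
Then s(j+1) = 7s(j) − 10s(j−1) = 7·(-5^j − 2^j) − 10·(-5^{j−1} − 2^{j−1}) = -(7·5 − 10)5^{j−1} − (7·2 − 10)2^{j−1} = -25·5^{j−1} − 4·2^{j−1} = -5^{j+1} − 2^{j+1}.
By strong induction, s(n) = -5^n − 2^n for all n ≥ 1.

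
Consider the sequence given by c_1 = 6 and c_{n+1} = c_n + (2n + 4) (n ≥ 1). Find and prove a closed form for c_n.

Claim: c_n = n^2 + 3n + 2.

Base case: c_1 = 6, and 1^2 + 3·1 + 2 = 6.
Assume c_k = k^2 + 3k + 2.
Then c_{k+1} = c_k + (2k + 4) = (k^2 + 3k + 2) + (2k + 4) = k^2 + 5k + 6,
and (k+1)^2 + 3·(k+1) + 2 = k^2 + 5k + 6.
This completes the inductive step, so c_n = n^2 + 3n + 2 for all n ≥ 1.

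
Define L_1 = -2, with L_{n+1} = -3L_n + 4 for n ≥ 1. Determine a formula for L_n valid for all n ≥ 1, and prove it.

Claim: L_n = (-3)^n + 1.

Base case: L_1 = -2, and (-3)^1 + 1 = -3 + 1 = -2.
Assume L_r = (-3)^r + 1 for some r ≥ 1.
Then L_{r+1} = -3L_r + 4 = -3·((-3)^r + 1) + 4 = -3·(-3)^r − 3 + 4 = (-3)^{r+1} + 1.
By induction, L_n = (-3)^n + 1 for all n ≥ 1.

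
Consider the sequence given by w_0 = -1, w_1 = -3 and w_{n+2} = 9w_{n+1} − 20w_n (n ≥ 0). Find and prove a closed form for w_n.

Claim: w_n = 5^n − 2·4^n.

Base cases: w_0 = -1 and 5^0 − 2·4^0 = -1; w_1 = -3 and 5^1 − 2·4^1 = -3.
Assume w_j = 5^j − 2·4^j for all 0 ≤ j ≤ m, where m ≥ 1.
Then w_{m+1} = 9w_m − 20w_{m−1} = 9·(5^m − 2·4^m) − 20·(5^{m−1} − 2·4^{m−1}) = (9·5 − 20)5^{m−1} − 2·(9·4 − 20)4^{m−1} = 25·5^{m−1} − 32·4^{m−1} = 5^{m+1} − 2·4^{m+1}.
By strong induction, w_n = 5^n − 2·4^n for all n ≥ 0.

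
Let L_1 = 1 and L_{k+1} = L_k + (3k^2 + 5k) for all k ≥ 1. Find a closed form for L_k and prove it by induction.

Claim: L_k = k^3 + k^2 − 2k + 1.

Base case: L_1 = 1, and 1^3 + 1^2 − 2·1 + 1 = 1.
Assume L_j = j^3 + j^2 − 2j + 1.
Then L_{j+1} = L_j + (3j^2 + 5j) = (j^3 + j^2 − 2j + 1) + (3j^2 + 5j) = j^3 + 4j^2 + 3j + 1,
and (j+1)^3 + (j+1)^2 − 2·(j+1) + 1 = j^3 + 4j^2 + 3j + 1.
Hence L_k = k^3 + k^2 − 2k + 1 for every k ≥ 1, by induction.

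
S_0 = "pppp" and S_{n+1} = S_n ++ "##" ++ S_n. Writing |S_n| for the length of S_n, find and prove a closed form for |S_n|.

Claim: |S_n| = 6·2^n − 2.

Base case: |S_0| = 4, and 6·2^0 − 2 = 4.
Assume |S_r| = 6·2^r − 2.
Then |S_{r+1}| = |S_r| + 2 + |S_r| = 2|S_r| + 2 = 2(6·2^r − 2) + 2 = 6·2^{r+1} − 4 + 2 = 6·2^{r+1} − 2.
By induction, |S_n| = 6·2^n − 2 for all n ≥ 0.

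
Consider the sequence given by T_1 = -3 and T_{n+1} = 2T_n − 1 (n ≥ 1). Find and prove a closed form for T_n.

Claim: T_n = -2^{n+1} + 1.

Base case: T_1 = -3, and -2^{1+1} + 1 = -4 + 1 = -3.
Assume T_r = -2^{r+1} + 1 for some r ≥ 1.
Then T_{r+1} = 2T_r − 1 = 2·(-2^{r+1} + 1) − 1 = -2^{r+2} + 2 − 1 = -2^{r+2} + 1.
So the formula holds for r+1, and by induction T_n = -2^{n+1} + 1 for all n ≥ 1.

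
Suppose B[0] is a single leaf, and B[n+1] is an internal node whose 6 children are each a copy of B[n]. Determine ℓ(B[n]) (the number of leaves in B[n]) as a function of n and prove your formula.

Claim: ℓ(B[n]) = 6^n.

Base case: ℓ(B[0]) = 1, and 6^0 = 1.
Assume ℓ(B[j]) = 6^j.
Then ℓ(B[j+1]) = 6·ℓ(B[j]) = 6·6^j = 6^{j+1}.
Hence ℓ(B[n]) = 6^n for every n ≥ 0, by induction.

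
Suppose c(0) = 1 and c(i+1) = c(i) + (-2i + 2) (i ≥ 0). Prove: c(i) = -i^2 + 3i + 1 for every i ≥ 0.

Base case: c(0) = 1, and -0^2 + 3·0 + 1 = 1.
Assume c(r) = -r^2 + 3r + 1.
Then c(r+1) = c(r) + (-2r + 2) = (-r^2 + 3r + 1) + (-2r + 2) = -r^2 + r + 3,
and -(r+1)^2 + 3·(r+1) + 1 = -r^2 + r + 3.
This completes the inductive step, so c(i) = -i^2 + 3i + 1 for all i ≥ 0.

c(i) = -i^2 + 3i + 1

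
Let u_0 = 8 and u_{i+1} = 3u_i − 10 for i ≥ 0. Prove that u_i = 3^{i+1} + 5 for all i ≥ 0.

Base case: u_0 = 8, and 3^{0+1} + 5 = 3 + 5 = 8.
Assume u_r = 3^{r+1} + 5 for some r ≥ 0.
Then u_{r+1} = 3u_r − 10 = 3·(3^{r+1} + 5) − 10 = 3^{r+2} + 15 − 10 = 3^{r+2} + 5.
This completes the inductive step, so u_i = 3^{i+1} + 5 for all i ≥ 0.

u_i = 3^{i+1} + 5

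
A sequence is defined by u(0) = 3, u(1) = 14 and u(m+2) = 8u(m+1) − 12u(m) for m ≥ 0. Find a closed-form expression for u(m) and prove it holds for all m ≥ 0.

Claim: u(m) = 2·6^m + 2^m.

Base cases: u(0) = 3 and 2·6^0 + 2^0 = 3; u(1) = 14 and 2·6^1 + 2^1 = 14.
Assume u(j) = 2·6^j + 2^j for all 0 ≤ j ≤ k, where k ≥ 1.
Then u(k+1) = 8u(k) − 12u(k−1) = 8·(2·6^k + 2^k) − 12·(2·6^{k−1} + 2^{k−1}) = 2·(8·6 − 12)6^{k−1} + (8·2 − 12)2^{k−1} = 72·6^{k−1} + 4·2^{k−1} = 2·6^{k+1} + 2^{k+1}.
Hence u(m) = 2·6^m + 2^m for every m ≥ 0, by strong induction.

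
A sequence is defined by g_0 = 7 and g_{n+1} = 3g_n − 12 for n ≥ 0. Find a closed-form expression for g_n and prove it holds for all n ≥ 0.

Claim: g_n = 3^n + 6.

Base case: g_0 = 7, and 3^0 + 6 = 1 + 6 = 7.
Assume g_m = 3^m + 6 for some m ≥ 0.
Then g_{m+1} = 3g_m − 12 = 3·(3^m + 6) − 12 = 3^{m+1} + 18 − 12 = 3^{m+1} + 6.
So the formula holds for m+1, and by induction g_n = 3^n + 6 for all n ≥ 0.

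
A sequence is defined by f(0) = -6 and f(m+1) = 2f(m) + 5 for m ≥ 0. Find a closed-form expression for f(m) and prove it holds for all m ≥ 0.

Claim: f(m) = -2^m − 5.

Base case: f(0) = -6, and -2^0 − 5 = -1 − 5 = -6.
Assume f(r) = -2^r − 5 for some r ≥ 0.
Then f(r+1) = 2f(r) + 5 = 2·(-2^r − 5) + 5 = -2^{r+1} − 10 + 5 = -2^{r+1} − 5.
This completes the inductive step, so f(m) = -2^m − 5 for all m ≥ 0.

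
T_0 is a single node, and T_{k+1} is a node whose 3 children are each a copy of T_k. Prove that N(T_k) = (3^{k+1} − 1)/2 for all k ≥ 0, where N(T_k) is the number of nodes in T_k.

Base case: N(T_0) = 1, and (3^{0+1} − 1)/2 = 1.
Assume N(T_m) = (3^{m+1} − 1)/2.
Then N(T_{m+1}) = 1 + 3N(T_m) = 1 + 3·(3^{m+1} − 1)/2 = 1 + (3^{m+2} − 3)/2 = (2 + 3^{m+2} − 3)/2 = (3^{m+2} − 1)/2.
This completes the inductive step, so N(T_k) = (3^{k+1} − 1)/2 for all k ≥ 0.

N(T_k) = (3^{k+1} − 1)/2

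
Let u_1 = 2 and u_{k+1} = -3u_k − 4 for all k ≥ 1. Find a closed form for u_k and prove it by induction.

Claim: u_k = -(-3)^k − 1.

Base case: u_1 = 2, and -(-3)^1 − 1 = 3 − 1 = 2.
Assume u_j = -(-3)^j − 1 for some j ≥ 1.
Then u_{j+1} = -3u_j − 4 = -3·(-(-3)^j − 1) − 4 = 3·(-3)^j + 3 − 4 = -(-3)^{j+1} − 1.
Hence u_k = -(-3)^k − 1 for every k ≥ 1, by induction.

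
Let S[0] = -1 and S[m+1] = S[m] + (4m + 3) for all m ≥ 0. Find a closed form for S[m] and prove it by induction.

Claim: S[m] = 2m^2 + m − 1.

Base case: S[0] = -1, and 2·0^2 + 0 − 1 = -1.
Assume S[j] = 2j^2 + j − 1.
Then S[j+1] = S[j] + (4j + 3) = (2j^2 + j − 1) + (4j + 3) = 2j^2 + 5j + 2,
and 2·(j+1)^2 + (j+1) − 1 = 2j^2 + 5j + 2.
Hence S[m] = 2m^2 + m − 1 for every m ≥ 0, by induction.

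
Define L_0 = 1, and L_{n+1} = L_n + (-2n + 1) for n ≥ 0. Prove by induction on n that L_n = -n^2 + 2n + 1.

Base case: L_0 = 1, and -0^2 + 2·0 + 1 = 1.
Assume L_j = -j^2 + 2j + 1.
Then L_{j+1} = L_j + (-2j + 1) = (-j^2 + 2j + 1) + (-2j + 1) = -j^2 + 2,
and -(j+1)^2 + 2·(j+1) + 1 = -j^2 + 2.
Hence L_n = -n^2 + 2n + 1 for every n ≥ 0, by induction.

L_n = -n^2 + 2n + 1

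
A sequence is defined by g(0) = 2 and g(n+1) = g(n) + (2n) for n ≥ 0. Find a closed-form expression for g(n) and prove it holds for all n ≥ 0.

Claim: g(n) = n^2 − n + 2.

Base case: g(0) = 2, and 0^2 − 0 + 2 = 2.
Assume g(r) = r^2 − r + 2.
Then g(r+1) = g(r) + (2r) = (r^2 − r + 2) + (2r) = r^2 + r + 2,
and (r+1)^2 − (r+1) + 2 = r^2 + r + 2.
By induction, g(n) = n^2 − n + 2 for all n ≥ 0.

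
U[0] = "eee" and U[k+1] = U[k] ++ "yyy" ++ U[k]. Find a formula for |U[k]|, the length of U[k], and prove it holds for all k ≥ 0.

Claim: |U[k]| = 6·2^k − 3.

Base case: |U[0]| = 3, and 6·2^0 − 3 = 3.
Assume |U[j]| = 6·2^j − 3.
Then |U[j+1]| = |U[j]| + 3 + |U[j]| = 2|U[j]| + 3 = 2(6·2^j − 3) + 3 = 6·2^{j+1} − 6 + 3 = 6·2^{j+1} − 3.
This completes the inductive step, so |U[k]| = 6·2^k − 3 for all k ≥ 0.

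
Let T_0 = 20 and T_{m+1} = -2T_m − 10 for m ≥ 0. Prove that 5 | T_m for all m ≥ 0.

Base case: T_0 = 20 = 5·4, so 5 | T_0.
Assume 5 | T_k, so T_k = 5t for some integer t.
Then T_{k+1} = -2T_k − 10 = -2·(5t) − 10 = 5(-2t − 2), so 5 | T_{k+1}.
By induction, 5 | T_m for all m ≥ 0.

5 | T_m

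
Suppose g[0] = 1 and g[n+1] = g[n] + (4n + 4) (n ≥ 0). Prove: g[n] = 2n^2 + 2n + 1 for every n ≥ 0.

Base case: g[0] = 1, and 2·0^2 + 2·0 + 1 = 1.
Assume g[j] = 2j^2 + 2j + 1.
Then g[j+1] = g[j] + (4j + 4) = (2j^2 + 2j + 1) + (4j + 4) = 2j^2 + 6j + 5,
and 2·(j+1)^2 + 2·(j+1) + 1 = 2j^2 + 6j + 5.
By induction, g[n] = 2n^2 + 2n + 1 for all n ≥ 0.

g[n] = 2n^2 + 2n + 1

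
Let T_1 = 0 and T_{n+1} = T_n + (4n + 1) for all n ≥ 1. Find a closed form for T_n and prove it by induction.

Claim: T_n = 2n^2 − n − 1.

Base case: T_1 = 0, and 2·1^2 − 1 − 1 = 0.
Assume T_k = 2k^2 − k − 1.
Then T_{k+1} = T_k + (4k + 1) = (2k^2 − k − 1) + (4k + 1) = 2k^2 + 3k,
and 2·(k+1)^2 − (k+1) − 1 = 2k^2 + 3k.
Hence T_n = 2n^2 − n − 1 for every n ≥ 1, by induction.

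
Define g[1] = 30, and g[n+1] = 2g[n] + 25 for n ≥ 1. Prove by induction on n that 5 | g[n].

Base case: g[1] = 30 = 5·6, so 5 | g[1].
Assume 5 | g[m], so g[m] = 5t for some integer t.
Then g[m+1] = 2g[m] + 25 = 2·(5t) + 25 = 5(2t + 5), so 5 | g[m+1].
So the property holds for m+1, and by induction 5 | g[n] for all n ≥ 1.

5 | g[n]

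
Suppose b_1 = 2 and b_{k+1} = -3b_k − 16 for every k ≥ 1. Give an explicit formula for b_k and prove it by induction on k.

Claim: b_k = -2·(-3)^k − 4.

Base case: b_1 = 2, and -2·(-3)^1 − 4 = 6 − 4 = 2.
Assume b_r = -2·(-3)^r − 4 for some r ≥ 1.
Then b_{r+1} = -3b_r − 16 = -3·(-2·(-3)^r − 4) − 16 = 6·(-3)^r + 12 − 16 = -2·(-3)^{r+1} − 4.
Hence b_k = -2·(-3)^k − 4 for every k ≥ 1, by induction.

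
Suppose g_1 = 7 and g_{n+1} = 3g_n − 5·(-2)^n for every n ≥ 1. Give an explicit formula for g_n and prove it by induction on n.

Claim: g_n = 3·3^n + (-2)^n.

Base case: g_1 = 7, and 3·3^1 + (-2)^1 = 9 − 2 = 7.
Assume g_r = 3·3^r + (-2)^r for some r ≥ 1.
Then g_{r+1} = 3g_r − 5·(-2)^r = 3·(3·3^r + (-2)^r) − 5·(-2)^r = 3·3^{r+1} + 3·(-2)^r − 5·(-2)^r = 3·3^{r+1} − 2·(-2)^r = 3·3^{r+1} + (-2)^{r+1}.
By induction, g_n = 3·3^n + (-2)^n for all n ≥ 1.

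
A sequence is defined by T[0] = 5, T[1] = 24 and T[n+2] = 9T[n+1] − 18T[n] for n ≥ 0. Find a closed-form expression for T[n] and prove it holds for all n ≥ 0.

Claim: T[n] = 3·6^n + 2·3^n.

Base cases: T[0] = 5 and 3·6^0 + 2·3^0 = 5; T[1] = 24 and 3·6^1 + 2·3^1 = 24.
Assume T[j] = 3·6^j + 2·3^j for all 0 ≤ j ≤ k, where k ≥ 1.
Then T[k+1] = 9T[k] − 18T[k−1] = 9·(3·6^k + 2·3^k) − 18·(3·6^{k−1} + 2·3^{k−1}) = 3·(9·6 − 18)6^{k−1} + 2·(9·3 − 18)3^{k−1} = 108·6^{k−1} + 18·3^{k−1} = 3·6^{k+1} + 2·3^{k+1}.
So the formula holds for k+1, and by strong induction T[n] = 3·6^n + 2·3^n for all n ≥ 0.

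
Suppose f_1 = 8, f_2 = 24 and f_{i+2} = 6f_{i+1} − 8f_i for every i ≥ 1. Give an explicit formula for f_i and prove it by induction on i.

Claim: f_i = 4^i + 2·2^i.

Base cases: f_1 = 8 and 4^1 + 2·2^1 = 8; f_2 = 24 and 4^2 + 2·2^2 = 24.
Assume f_j = 4^j + 2·2^j for all 1 ≤ j ≤ r, where r ≥ 2.
Then f_{r+1} = 6f_r − 8f_{r−1} = 6·(4^r + 2·2^r) − 8·(4^{r−1} + 2·2^{r−1}) = (6·4 − 8)4^{r−1} + 2·(6·2 − 8)2^{r−1} = 16·4^{r−1} + 8·2^{r−1} = 4^{r+1} + 2·2^{r+1}.
So the formula holds for r+1, and by strong induction f_i = 4^i + 2·2^i for all i ≥ 1.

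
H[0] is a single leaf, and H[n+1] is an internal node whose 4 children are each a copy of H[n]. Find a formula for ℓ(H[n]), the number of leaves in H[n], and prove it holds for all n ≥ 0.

Claim: ℓ(H[n]) = 4^n.

Base case: ℓ(H[0]) = 1, and 4^0 = 1.
Assume ℓ(H[j]) = 4^j.
Then ℓ(H[j+1]) = 4·ℓ(H[j]) = 4·4^j = 4^{j+1}.
This completes the inductive step, so ℓ(H[n]) = 4^n for all n ≥ 0.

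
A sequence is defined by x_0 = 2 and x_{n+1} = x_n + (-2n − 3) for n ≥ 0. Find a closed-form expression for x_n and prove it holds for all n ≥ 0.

Claim: x_n = -n^2 − 2n + 2.

Base case: x_0 = 2, and -0^2 − 2·0 + 2 = 2.
Assume x_k = -k^2 − 2k + 2.
Then x_{k+1} = x_k + (-2k − 3) = (-k^2 − 2k + 2) + (-2k − 3) = -k^2 − 4k − 1,
and -(k+1)^2 − 2·(k+1) + 2 = -k^2 − 4k − 1.
By induction, x_n = -n^2 − 2n + 2 for all n ≥ 0.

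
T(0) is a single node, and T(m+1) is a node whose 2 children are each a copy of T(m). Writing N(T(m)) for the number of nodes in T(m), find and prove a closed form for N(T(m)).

Claim: N(T(m)) = 2^{m+1} − 1.

Base case: N(T(0)) = 1, and 2^{0+1} − 1 = 1.
Assume N(T(j)) = 2^{j+1} − 1.
Then N(T(j+1)) = 1 + 2N(T(j)) = 1 + 2(2^{j+1} − 1) = 2^{j+2} − 2 + 1 = 2^{j+2} − 1.
So the formula holds for j+1, and by induction N(T(m)) = 2^{m+1} − 1 for all m ≥ 0.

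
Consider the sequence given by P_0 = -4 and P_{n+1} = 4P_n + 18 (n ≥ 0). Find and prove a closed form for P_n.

Claim: P_n = 2·4^n − 6.

Base case: P_0 = -4, and 2·4^0 − 6 = 2 − 6 = -4.
Assume P_k = 2·4^k − 6 for some k ≥ 0.
Then P_{k+1} = 4P_k + 18 = 4·(2·4^k − 6) + 18 = 8·4^k − 24 + 18 = 2·4^{k+1} − 6.
Hence P_n = 2·4^n − 6 for every n ≥ 0, by induction.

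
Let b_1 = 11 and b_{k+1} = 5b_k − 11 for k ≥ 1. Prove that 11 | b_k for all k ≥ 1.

Base case: b_1 = 11 = 11·1, so 11 | b_1.
Assume 11 | b_r, so b_r = 11t for some integer t.
Then b_{r+1} = 5b_r − 11 = 5·(11t) − 11 = 11(5t − 1), so 11 | b_{r+1}.
Hence 11 | b_k for every k ≥ 1, by induction.

11 | b_k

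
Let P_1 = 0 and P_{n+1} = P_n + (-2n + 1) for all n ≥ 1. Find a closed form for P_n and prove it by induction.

Claim: P_n = -n^2 + 2n − 1.

Base case: P_1 = 0, and -1^2 + 2·1 − 1 = 0.
Assume P_m = -m^2 + 2m − 1.
Then P_{m+1} = P_m + (-2m + 1) = (-m^2 + 2m − 1) + (-2m + 1) = -m^2,
and -(m+1)^2 + 2·(m+1) − 1 = -m^2.
Hence P_n = -n^2 + 2n − 1 for every n ≥ 1, by induction.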